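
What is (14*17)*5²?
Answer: 5950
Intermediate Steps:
(14*17)*5² = 238*25 = 5950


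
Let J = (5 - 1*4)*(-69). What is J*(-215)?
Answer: 14835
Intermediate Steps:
J = -69 (J = (5 - 4)*(-69) = 1*(-69) = -69)
J*(-215) = -69*(-215) = 14835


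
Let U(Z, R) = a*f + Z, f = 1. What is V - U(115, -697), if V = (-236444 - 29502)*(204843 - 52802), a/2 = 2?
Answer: -40434695905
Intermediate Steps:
a = 4 (a = 2*2 = 4)
U(Z, R) = 4 + Z (U(Z, R) = 4*1 + Z = 4 + Z)
V = -40434695786 (V = -265946*152041 = -40434695786)
V - U(115, -697) = -40434695786 - (4 + 115) = -40434695786 - 1*119 = -40434695786 - 119 = -40434695905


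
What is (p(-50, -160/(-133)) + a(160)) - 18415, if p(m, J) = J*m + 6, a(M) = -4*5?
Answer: -2459057/133 ≈ -18489.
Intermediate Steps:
a(M) = -20
p(m, J) = 6 + J*m
(p(-50, -160/(-133)) + a(160)) - 18415 = ((6 - 160/(-133)*(-50)) - 20) - 18415 = ((6 - 160*(-1/133)*(-50)) - 20) - 18415 = ((6 + (160/133)*(-50)) - 20) - 18415 = ((6 - 8000/133) - 20) - 18415 = (-7202/133 - 20) - 18415 = -9862/133 - 18415 = -2459057/133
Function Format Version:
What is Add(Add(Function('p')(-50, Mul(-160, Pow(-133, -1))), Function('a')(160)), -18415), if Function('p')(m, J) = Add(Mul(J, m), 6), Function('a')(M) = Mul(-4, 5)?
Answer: Rational(-2459057, 133) ≈ -18489.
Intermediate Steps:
Function('a')(M) = -20
Function('p')(m, J) = Add(6, Mul(J, m))
Add(Add(Function('p')(-50, Mul(-160, Pow(-133, -1))), Function('a')(160)), -18415) = Add(Add(Add(6, Mul(Mul(-160, Pow(-133, -1)), -50)), -20), -18415) = Add(Add(Add(6, Mul(Mul(-160, Rational(-1, 133)), -50)), -20), -18415) = Add(Add(Add(6, Mul(Rational(160, 133), -50)), -20), -18415) = Add(Add(Add(6, Rational(-8000, 133)), -20), -18415) = Add(Add(Rational(-7202, 133), -20), -18415) = Add(Rational(-9862, 133), -18415) = Rational(-2459057, 133)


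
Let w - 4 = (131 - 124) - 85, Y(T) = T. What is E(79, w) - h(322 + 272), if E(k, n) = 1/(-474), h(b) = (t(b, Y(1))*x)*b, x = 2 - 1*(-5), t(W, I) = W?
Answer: -1170709849/474 ≈ -2.4699e+6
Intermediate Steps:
x = 7 (x = 2 + 5 = 7)
w = -74 (w = 4 + ((131 - 124) - 85) = 4 + (7 - 85) = 4 - 78 = -74)
h(b) = 7*b**2 (h(b) = (b*7)*b = (7*b)*b = 7*b**2)
E(k, n) = -1/474
E(79, w) - h(322 + 272) = -1/474 - 7*(322 + 272)**2 = -1/474 - 7*594**2 = -1/474 - 7*352836 = -1/474 - 1*2469852 = -1/474 - 2469852 = -1170709849/474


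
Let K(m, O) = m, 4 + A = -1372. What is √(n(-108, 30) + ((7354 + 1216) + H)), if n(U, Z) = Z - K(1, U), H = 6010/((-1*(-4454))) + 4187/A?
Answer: √5045680276740638/766088 ≈ 92.722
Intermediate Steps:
A = -1376 (A = -4 - 1372 = -1376)
H = -5189569/3064352 (H = 6010/((-1*(-4454))) + 4187/(-1376) = 6010/4454 + 4187*(-1/1376) = 6010*(1/4454) - 4187/1376 = 3005/2227 - 4187/1376 = -5189569/3064352 ≈ -1.6935)
n(U, Z) = -1 + Z (n(U, Z) = Z - 1*1 = Z - 1 = -1 + Z)
√(n(-108, 30) + ((7354 + 1216) + H)) = √((-1 + 30) + ((7354 + 1216) - 5189569/3064352)) = √(29 + (8570 - 5189569/3064352)) = √(29 + 26256307071/3064352) = √(26345173279/3064352) = √5045680276740638/766088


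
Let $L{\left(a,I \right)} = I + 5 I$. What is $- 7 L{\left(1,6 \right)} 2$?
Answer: $-504$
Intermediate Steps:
$L{\left(a,I \right)} = 6 I$
$- 7 L{\left(1,6 \right)} 2 = - 7 \cdot 6 \cdot 6 \cdot 2 = \left(-7\right) 36 \cdot 2 = \left(-252\right) 2 = -504$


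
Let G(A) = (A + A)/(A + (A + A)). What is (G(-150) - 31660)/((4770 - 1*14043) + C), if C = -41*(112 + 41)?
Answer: 47489/23319 ≈ 2.0365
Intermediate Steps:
G(A) = ⅔ (G(A) = (2*A)/(A + 2*A) = (2*A)/((3*A)) = (2*A)*(1/(3*A)) = ⅔)
C = -6273 (C = -41*153 = -6273)
(G(-150) - 31660)/((4770 - 1*14043) + C) = (⅔ - 31660)/((4770 - 1*14043) - 6273) = -94978/(3*((4770 - 14043) - 6273)) = -94978/(3*(-9273 - 6273)) = -94978/3/(-15546) = -94978/3*(-1/15546) = 47489/23319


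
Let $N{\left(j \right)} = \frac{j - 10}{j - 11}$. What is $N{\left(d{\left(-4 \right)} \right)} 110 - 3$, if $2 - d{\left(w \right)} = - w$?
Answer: $\frac{1281}{13} \approx 98.538$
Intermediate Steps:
$d{\left(w \right)} = 2 + w$ ($d{\left(w \right)} = 2 - - w = 2 + w$)
$N{\left(j \right)} = \frac{-10 + j}{-11 + j}$
$N{\left(d{\left(-4 \right)} \right)} 110 - 3 = \frac{-10 + \left(2 - 4\right)}{-11 + \left(2 - 4\right)} 110 - 3 = \frac{-10 - 2}{-11 - 2} \cdot 110 - 3 = \frac{1}{-13} \left(-12\right) 110 - 3 = \left(- \frac{1}{13}\right) \left(-12\right) 110 - 3 = \frac{12}{13} \cdot 110 - 3 = \frac{1320}{13} - 3 = \frac{1281}{13}$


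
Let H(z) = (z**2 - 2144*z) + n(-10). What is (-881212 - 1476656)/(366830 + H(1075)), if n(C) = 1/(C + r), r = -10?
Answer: 47157360/15646901 ≈ 3.0138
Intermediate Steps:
n(C) = 1/(-10 + C) (n(C) = 1/(C - 10) = 1/(-10 + C))
H(z) = -1/20 + z**2 - 2144*z (H(z) = (z**2 - 2144*z) + 1/(-10 - 10) = (z**2 - 2144*z) + 1/(-20) = (z**2 - 2144*z) - 1/20 = -1/20 + z**2 - 2144*z)
(-881212 - 1476656)/(366830 + H(1075)) = (-881212 - 1476656)/(366830 + (-1/20 + 1075**2 - 2144*1075)) = -2357868/(366830 + (-1/20 + 1155625 - 2304800)) = -2357868/(366830 - 22983501/20) = -2357868/(-15646901/20) = -2357868*(-20/15646901) = 47157360/15646901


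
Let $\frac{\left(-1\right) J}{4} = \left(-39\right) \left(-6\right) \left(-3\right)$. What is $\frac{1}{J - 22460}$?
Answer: $- \frac{1}{19652} \approx -5.0885 \cdot 10^{-5}$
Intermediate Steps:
$J = 2808$ ($J = - 4 \left(-39\right) \left(-6\right) \left(-3\right) = - 4 \cdot 234 \left(-3\right) = \left(-4\right) \left(-702\right) = 2808$)
$\frac{1}{J - 22460} = \frac{1}{2808 - 22460} = \frac{1}{-19652} = - \frac{1}{19652}$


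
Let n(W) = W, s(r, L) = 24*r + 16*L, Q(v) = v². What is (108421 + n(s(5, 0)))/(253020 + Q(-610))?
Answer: 108541/625120 ≈ 0.17363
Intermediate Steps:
s(r, L) = 16*L + 24*r
(108421 + n(s(5, 0)))/(253020 + Q(-610)) = (108421 + (16*0 + 24*5))/(253020 + (-610)²) = (108421 + (0 + 120))/(253020 + 372100) = (108421 + 120)/625120 = 108541*(1/625120) = 108541/625120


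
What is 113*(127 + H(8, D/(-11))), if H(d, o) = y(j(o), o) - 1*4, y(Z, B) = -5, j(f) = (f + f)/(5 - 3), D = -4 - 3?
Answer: 13334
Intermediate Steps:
D = -7
j(f) = f (j(f) = (2*f)/2 = (2*f)*(½) = f)
H(d, o) = -9 (H(d, o) = -5 - 1*4 = -5 - 4 = -9)
113*(127 + H(8, D/(-11))) = 113*(127 - 9) = 113*118 = 13334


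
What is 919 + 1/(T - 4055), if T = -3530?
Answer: 6970614/7585 ≈ 919.00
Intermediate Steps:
919 + 1/(T - 4055) = 919 + 1/(-3530 - 4055) = 919 + 1/(-7585) = 919 - 1/7585 = 6970614/7585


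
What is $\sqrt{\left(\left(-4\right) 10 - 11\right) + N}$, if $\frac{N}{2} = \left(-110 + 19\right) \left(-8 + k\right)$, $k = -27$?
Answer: $\sqrt{6319} \approx 79.492$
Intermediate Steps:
$N = 6370$ ($N = 2 \left(-110 + 19\right) \left(-8 - 27\right) = 2 \left(\left(-91\right) \left(-35\right)\right) = 2 \cdot 3185 = 6370$)
$\sqrt{\left(\left(-4\right) 10 - 11\right) + N} = \sqrt{\left(\left(-4\right) 10 - 11\right) + 6370} = \sqrt{\left(-40 - 11\right) + 6370} = \sqrt{-51 + 6370} = \sqrt{6319}$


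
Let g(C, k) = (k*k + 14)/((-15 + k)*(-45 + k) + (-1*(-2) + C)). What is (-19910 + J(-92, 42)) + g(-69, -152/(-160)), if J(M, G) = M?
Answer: -1471885187/73587 ≈ -20002.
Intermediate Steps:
g(C, k) = (14 + k²)/(2 + C + (-45 + k)*(-15 + k)) (g(C, k) = (k² + 14)/((-45 + k)*(-15 + k) + (2 + C)) = (14 + k²)/(2 + C + (-45 + k)*(-15 + k)))
(-19910 + J(-92, 42)) + g(-69, -152/(-160)) = (-19910 - 92) + (14 + (-152/(-160))²)/(677 - 69 + (-152/(-160))² - (-9120)/(-160)) = -20002 + (14 + (-152*(-1/160))²)/(677 - 69 + (-152*(-1/160))² - (-9120)*(-1)/160) = -20002 + (14 + (19/20)²)/(677 - 69 + (19/20)² - 60*19/20) = -20002 + (14 + 361/400)/(677 - 69 + 361/400 - 57) = -20002 + (5961/400)/(220761/400) = -20002 + (400/220761)*(5961/400) = -20002 + 1987/73587 = -1471885187/73587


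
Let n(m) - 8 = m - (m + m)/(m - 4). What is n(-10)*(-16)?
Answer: 384/7 ≈ 54.857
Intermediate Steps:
n(m) = 8 + m - 2*m/(-4 + m) (n(m) = 8 + (m - (m + m)/(m - 4)) = 8 + (m - 2*m/(-4 + m)) = 8 + m - 2*m/(-4 + m))
n(-10)*(-16) = ((-32 + (-10)² + 2*(-10))/(-4 - 10))*(-16) = ((-32 + 100 - 20)/(-14))*(-16) = -1/14*48*(-16) = -24/7*(-16) = 384/7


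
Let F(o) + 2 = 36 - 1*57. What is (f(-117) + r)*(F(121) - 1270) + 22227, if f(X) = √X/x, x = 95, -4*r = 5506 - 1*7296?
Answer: -1112781/2 - 3879*I*√13/95 ≈ -5.5639e+5 - 147.22*I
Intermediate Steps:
r = 895/2 (r = -(5506 - 1*7296)/4 = -(5506 - 7296)/4 = -¼*(-1790) = 895/2 ≈ 447.50)
F(o) = -23 (F(o) = -2 + (36 - 1*57) = -2 + (36 - 57) = -2 - 21 = -23)
f(X) = √X/95
(f(-117) + r)*(F(121) - 1270) + 22227 = (√(-117)/95 + 895/2)*(-23 - 1270) + 22227 = ((3*I*√13)/95 + 895/2)*(-1293) + 22227 = (3*I*√13/95 + 895/2)*(-1293) + 22227 = (895/2 + 3*I*√13/95)*(-1293) + 22227 = (-1157235/2 - 3879*I*√13/95) + 22227 = -1112781/2 - 3879*I*√13/95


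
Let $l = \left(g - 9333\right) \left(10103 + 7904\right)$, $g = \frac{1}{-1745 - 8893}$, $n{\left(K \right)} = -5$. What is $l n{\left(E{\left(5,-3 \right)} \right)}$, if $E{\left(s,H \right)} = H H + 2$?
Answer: $\frac{8939075905925}{10638} \approx 8.403 \cdot 10^{8}$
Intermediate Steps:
$E{\left(s,H \right)} = 2 + H^{2}$ ($E{\left(s,H \right)} = H^{2} + 2 = 2 + H^{2}$)
$g = - \frac{1}{10638}$ ($g = \frac{1}{-10638} = - \frac{1}{10638} \approx -9.4003 \cdot 10^{-5}$)
$l = - \frac{1787815181185}{10638}$ ($l = \left(- \frac{1}{10638} - 9333\right) \left(10103 + 7904\right) = \left(- \frac{99284455}{10638}\right) 18007 = - \frac{1787815181185}{10638} \approx -1.6806 \cdot 10^{8}$)
$l n{\left(E{\left(5,-3 \right)} \right)} = \left(- \frac{1787815181185}{10638}\right) \left(-5\right) = \frac{8939075905925}{10638}$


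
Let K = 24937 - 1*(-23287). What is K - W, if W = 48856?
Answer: -632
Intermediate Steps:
K = 48224 (K = 24937 + 23287 = 48224)
K - W = 48224 - 1*48856 = 48224 - 48856 = -632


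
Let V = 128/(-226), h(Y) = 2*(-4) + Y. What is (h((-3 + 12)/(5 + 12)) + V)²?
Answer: 238362721/3690241 ≈ 64.593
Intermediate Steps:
h(Y) = -8 + Y
V = -64/113 (V = 128*(-1/226) = -64/113 ≈ -0.56637)
(h((-3 + 12)/(5 + 12)) + V)² = ((-8 + (-3 + 12)/(5 + 12)) - 64/113)² = ((-8 + 9/17) - 64/113)² = (-127/17 - 64/113)² = (-15439/1921)² = 238362721/3690241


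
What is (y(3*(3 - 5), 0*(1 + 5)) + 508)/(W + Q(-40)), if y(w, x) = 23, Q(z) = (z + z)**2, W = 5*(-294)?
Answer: 531/4930 ≈ 0.10771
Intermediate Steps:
W = -1470
Q(z) = 4*z**2 (Q(z) = (2*z)**2 = 4*z**2)
(y(3*(3 - 5), 0*(1 + 5)) + 508)/(W + Q(-40)) = (23 + 508)/(-1470 + 4*(-40)**2) = 531/(-1470 + 4*1600) = 531/(-1470 + 6400) = 531/4930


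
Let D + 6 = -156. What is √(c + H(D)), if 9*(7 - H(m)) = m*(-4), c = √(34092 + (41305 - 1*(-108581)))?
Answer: √(-65 + 3*√20442) ≈ 19.077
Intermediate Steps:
D = -162 (D = -6 - 156 = -162)
c = 3*√20442 (c = √(34092 + (41305 + 108581)) = √(34092 + 149886) = √183978 = 3*√20442 ≈ 428.93)
H(m) = 7 + 4*m/9 (H(m) = 7 - m*(-4)/9 = 7 - (-4)*m/9 = 7 + 4*m/9)
√(c + H(D)) = √(3*√20442 + (7 + (4/9)*(-162))) = √(3*√20442 + (7 - 72)) = √(3*√20442 - 65) = √(-65 + 3*√20442)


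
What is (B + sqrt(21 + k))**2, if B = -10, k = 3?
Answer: 124 - 40*sqrt(6) ≈ 26.020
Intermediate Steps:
(B + sqrt(21 + k))**2 = (-10 + sqrt(21 + 3))**2 = (-10 + sqrt(24))**2 = (-10 + 2*sqrt(6))**2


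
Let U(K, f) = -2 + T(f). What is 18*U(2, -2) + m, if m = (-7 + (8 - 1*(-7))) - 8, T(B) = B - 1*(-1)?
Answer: -54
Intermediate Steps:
T(B) = 1 + B (T(B) = B + 1 = 1 + B)
U(K, f) = -1 + f (U(K, f) = -2 + (1 + f) = -1 + f)
m = 0 (m = (-7 + (8 + 7)) - 8 = (-7 + 15) - 8 = 8 - 8 = 0)
18*U(2, -2) + m = 18*(-1 - 2) + 0 = 18*(-3) + 0 = -54 + 0 = -54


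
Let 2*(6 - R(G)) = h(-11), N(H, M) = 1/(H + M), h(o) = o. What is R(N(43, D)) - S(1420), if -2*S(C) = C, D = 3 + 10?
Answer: 1443/2 ≈ 721.50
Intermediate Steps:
D = 13
S(C) = -C/2
R(G) = 23/2 (R(G) = 6 - ½*(-11) = 6 + 11/2 = 23/2)
R(N(43, D)) - S(1420) = 23/2 - (-1)*1420/2 = 23/2 - 1*(-710) = 23/2 + 710 = 1443/2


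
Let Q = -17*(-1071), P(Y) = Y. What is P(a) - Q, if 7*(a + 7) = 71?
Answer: -127427/7 ≈ -18204.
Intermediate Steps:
a = 22/7 (a = -7 + (1/7)*71 = -7 + 71/7 = 22/7 ≈ 3.1429)
Q = 18207
P(a) - Q = 22/7 - 1*18207 = 22/7 - 18207 = -127427/7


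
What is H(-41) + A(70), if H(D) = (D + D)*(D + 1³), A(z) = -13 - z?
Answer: 3197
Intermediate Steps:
H(D) = 2*D*(1 + D) (H(D) = (2*D)*(D + 1) = (2*D)*(1 + D) = 2*D*(1 + D))
H(-41) + A(70) = 2*(-41)*(1 - 41) + (-13 - 1*70) = 2*(-41)*(-40) + (-13 - 70) = 3280 - 83 = 3197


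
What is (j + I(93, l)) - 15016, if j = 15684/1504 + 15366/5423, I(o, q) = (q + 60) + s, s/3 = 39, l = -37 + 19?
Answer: -30267094937/2039048 ≈ -14844.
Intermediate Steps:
l = -18
s = 117 (s = 3*39 = 117)
I(o, q) = 177 + q (I(o, q) = (q + 60) + 117 = (60 + q) + 117 = 177 + q)
j = 27041199/2039048 (j = 15684*(1/1504) + 15366*(1/5423) = 3921/376 + 15366/5423 = 27041199/2039048 ≈ 13.262)
(j + I(93, l)) - 15016 = (27041199/2039048 + (177 - 18)) - 15016 = (27041199/2039048 + 159) - 15016 = 351249831/2039048 - 15016 = -30267094937/2039048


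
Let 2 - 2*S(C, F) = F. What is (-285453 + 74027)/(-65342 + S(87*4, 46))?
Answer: 105713/32682 ≈ 3.2346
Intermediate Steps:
S(C, F) = 1 - F/2
(-285453 + 74027)/(-65342 + S(87*4, 46)) = (-285453 + 74027)/(-65342 + (1 - ½*46)) = -211426/(-65342 + (1 - 23)) = -211426/(-65342 - 22) = -211426/(-65364) = -211426*(-1/65364) = 105713/32682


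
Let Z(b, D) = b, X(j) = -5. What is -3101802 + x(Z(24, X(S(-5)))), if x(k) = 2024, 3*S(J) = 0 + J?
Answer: -3099778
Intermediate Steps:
S(J) = J/3 (S(J) = (0 + J)/3 = J/3)
-3101802 + x(Z(24, X(S(-5)))) = -3101802 + 2024 = -3099778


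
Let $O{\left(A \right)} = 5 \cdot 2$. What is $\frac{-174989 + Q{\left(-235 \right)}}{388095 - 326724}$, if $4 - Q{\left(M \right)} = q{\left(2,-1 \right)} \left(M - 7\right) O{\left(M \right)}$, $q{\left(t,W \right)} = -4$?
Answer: $- \frac{61555}{20457} \approx -3.009$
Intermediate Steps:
$O{\left(A \right)} = 10$
$Q{\left(M \right)} = -276 + 40 M$ ($Q{\left(M \right)} = 4 - - 4 \left(M - 7\right) 10 = 4 - - 4 \left(-7 + M\right) 10 = 4 - \left(28 - 4 M\right) 10 = 4 - \left(280 - 40 M\right) = 4 + \left(-280 + 40 M\right) = -276 + 40 M$)
$\frac{-174989 + Q{\left(-235 \right)}}{388095 - 326724} = \frac{-174989 + \left(-276 + 40 \left(-235\right)\right)}{388095 - 326724} = \frac{-174989 - 9676}{61371} = \left(-174989 - 9676\right) \frac{1}{61371} = \left(-184665\right) \frac{1}{61371} = - \frac{61555}{20457}$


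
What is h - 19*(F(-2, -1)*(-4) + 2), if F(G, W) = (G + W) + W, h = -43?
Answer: -385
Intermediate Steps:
F(G, W) = G + 2*W
h - 19*(F(-2, -1)*(-4) + 2) = -43 - 19*((-2 + 2*(-1))*(-4) + 2) = -43 - 19*((-2 - 2)*(-4) + 2) = -43 - 19*(-4*(-4) + 2) = -43 - 19*(16 + 2) = -43 - 19*18 = -43 - 342 = -385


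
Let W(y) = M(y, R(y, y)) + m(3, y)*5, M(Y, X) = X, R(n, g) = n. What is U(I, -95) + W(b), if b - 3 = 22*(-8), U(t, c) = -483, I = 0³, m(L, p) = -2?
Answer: -666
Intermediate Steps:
I = 0
b = -173 (b = 3 + 22*(-8) = 3 - 176 = -173)
W(y) = -10 + y (W(y) = y - 2*5 = y - 10 = -10 + y)
U(I, -95) + W(b) = -483 + (-10 - 173) = -483 - 183 = -666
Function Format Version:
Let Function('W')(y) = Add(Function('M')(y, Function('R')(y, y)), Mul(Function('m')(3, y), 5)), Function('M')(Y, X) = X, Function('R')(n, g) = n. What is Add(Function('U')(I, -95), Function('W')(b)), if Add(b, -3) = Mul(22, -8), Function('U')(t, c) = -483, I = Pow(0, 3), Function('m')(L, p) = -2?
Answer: -666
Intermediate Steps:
I = 0
b = -173 (b = Add(3, Mul(22, -8)) = Add(3, -176) = -173)
Function('W')(y) = Add(-10, y) (Function('W')(y) = Add(y, Mul(-2, 5)) = Add(y, -10) = Add(-10, y))
Add(Function('U')(I, -95), Function('W')(b)) = Add(-483, Add(-10, -173)) = Add(-483, -183) = -666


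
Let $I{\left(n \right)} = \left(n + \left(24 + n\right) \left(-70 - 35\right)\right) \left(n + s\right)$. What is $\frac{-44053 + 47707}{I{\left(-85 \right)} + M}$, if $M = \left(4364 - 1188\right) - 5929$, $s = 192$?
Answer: $\frac{3654}{673487} \approx 0.0054255$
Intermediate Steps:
$M = -2753$ ($M = 3176 - 5929 = -2753$)
$I{\left(n \right)} = \left(-2520 - 104 n\right) \left(192 + n\right)$ ($I{\left(n \right)} = \left(n + \left(24 + n\right) \left(-70 - 35\right)\right) \left(n + 192\right) = \left(n + \left(24 + n\right) \left(-105\right)\right) \left(192 + n\right) = \left(n - \left(2520 + 105 n\right)\right) \left(192 + n\right) = \left(-2520 - 104 n\right) \left(192 + n\right)$)
$\frac{-44053 + 47707}{I{\left(-85 \right)} + M} = \frac{-44053 + 47707}{\left(-483840 - -1911480 - 104 \left(-85\right)^{2}\right) - 2753} = \frac{3654}{\left(-483840 + 1911480 - 751400\right) - 2753} = \frac{3654}{676240 - 2753} = \frac{3654}{673487}$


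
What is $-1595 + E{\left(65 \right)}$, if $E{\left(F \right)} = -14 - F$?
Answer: $-1674$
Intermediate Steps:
$-1595 + E{\left(65 \right)} = -1595 - 79 = -1674$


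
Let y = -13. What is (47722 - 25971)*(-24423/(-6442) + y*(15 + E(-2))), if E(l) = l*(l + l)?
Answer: -41364637985/6442 ≈ -6.4211e+6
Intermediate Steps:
E(l) = 2*l**2 (E(l) = l*(2*l) = 2*l**2)
(47722 - 25971)*(-24423/(-6442) + y*(15 + E(-2))) = (47722 - 25971)*(-24423/(-6442) - 13*(15 + 2*(-2)**2)) = 21751*(-24423*(-1/6442) - 13*(15 + 2*4)) = 21751*(24423/6442 - 13*(15 + 8)) = 21751*(24423/6442 - 13*23) = 21751*(24423/6442 - 299) = 21751*(-1901735/6442) = -41364637985/6442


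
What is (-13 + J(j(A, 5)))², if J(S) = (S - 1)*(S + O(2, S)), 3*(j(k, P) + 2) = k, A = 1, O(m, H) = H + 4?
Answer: 17689/81 ≈ 218.38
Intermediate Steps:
O(m, H) = 4 + H
j(k, P) = -2 + k/3
J(S) = (-1 + S)*(4 + 2*S) (J(S) = (S - 1)*(S + (4 + S)) = (-1 + S)*(4 + 2*S))
(-13 + J(j(A, 5)))² = (-13 + (-4 + 2*(-2 + (⅓)*1) + 2*(-2 + (⅓)*1)²))² = (-13 + (-4 + 2*(-2 + ⅓) + 2*(-2 + ⅓)²))² = (-13 + (-4 + 2*(-5/3) + 2*(-5/3)²))² = (-13 + (-4 - 10/3 + 2*(25/9)))² = (-13 + (-4 - 10/3 + 50/9))² = (-13 - 16/9)² = (-133/9)² = 17689/81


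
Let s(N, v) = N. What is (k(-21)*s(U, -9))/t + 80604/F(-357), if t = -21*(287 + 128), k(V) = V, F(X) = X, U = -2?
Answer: -11150458/49385 ≈ -225.79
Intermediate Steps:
t = -8715 (t = -21*415 = -8715)
(k(-21)*s(U, -9))/t + 80604/F(-357) = -21*(-2)/(-8715) + 80604/(-357) = 42*(-1/8715) + 80604*(-1/357) = -2/415 - 26868/119 = -11150458/49385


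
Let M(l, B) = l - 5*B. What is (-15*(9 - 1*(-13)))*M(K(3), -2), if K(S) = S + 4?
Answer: -5610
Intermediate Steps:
K(S) = 4 + S
(-15*(9 - 1*(-13)))*M(K(3), -2) = (-15*(9 - 1*(-13)))*((4 + 3) - 5*(-2)) = (-15*(9 + 13))*(7 + 10) = -15*22*17 = -330*17 = -5610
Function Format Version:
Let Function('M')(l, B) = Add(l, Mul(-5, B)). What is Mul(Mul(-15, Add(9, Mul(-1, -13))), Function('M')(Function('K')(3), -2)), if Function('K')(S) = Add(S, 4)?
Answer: -5610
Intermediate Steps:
Function('K')(S) = Add(4, S)
Mul(Mul(-15, Add(9, Mul(-1, -13))), Function('M')(Function('K')(3), -2)) = Mul(Mul(-15, Add(9, Mul(-1, -13))), Add(Add(4, 3), Mul(-5, -2))) = Mul(Mul(-15, Add(9, 13)), Add(7, 10)) = Mul(Mul(-15, 22), 17) = Mul(-330, 17) = -5610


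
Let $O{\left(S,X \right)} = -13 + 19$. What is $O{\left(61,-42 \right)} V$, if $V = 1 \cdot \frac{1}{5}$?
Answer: $\frac{6}{5} \approx 1.2$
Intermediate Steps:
$O{\left(S,X \right)} = 6$
$V = \frac{1}{5}$ ($V = 1 \cdot \frac{1}{5} = \frac{1}{5} \approx 0.2$)
$O{\left(61,-42 \right)} V = 6 \cdot \frac{1}{5} = \frac{6}{5}$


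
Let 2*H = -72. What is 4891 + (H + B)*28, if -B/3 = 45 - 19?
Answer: 1699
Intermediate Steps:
B = -78 (B = -3*(45 - 19) = -3*26 = -78)
H = -36 (H = (½)*(-72) = -36)
4891 + (H + B)*28 = 4891 + (-36 - 78)*28 = 4891 - 114*28 = 4891 - 3192 = 1699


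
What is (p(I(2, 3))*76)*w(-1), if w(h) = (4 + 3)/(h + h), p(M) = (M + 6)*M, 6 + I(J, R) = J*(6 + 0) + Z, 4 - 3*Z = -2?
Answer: -29792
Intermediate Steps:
Z = 2 (Z = 4/3 - ⅓*(-2) = 4/3 + ⅔ = 2)
I(J, R) = -4 + 6*J (I(J, R) = -6 + (J*(6 + 0) + 2) = -6 + (J*6 + 2) = -6 + (6*J + 2) = -6 + (2 + 6*J) = -4 + 6*J)
p(M) = M*(6 + M) (p(M) = (6 + M)*M = M*(6 + M))
w(h) = 7/(2*h) (w(h) = 7/((2*h)) = 7*(1/(2*h)) = 7/(2*h))
(p(I(2, 3))*76)*w(-1) = (((-4 + 6*2)*(6 + (-4 + 6*2)))*76)*((7/2)/(-1)) = (((-4 + 12)*(6 + (-4 + 12)))*76)*((7/2)*(-1)) = ((8*(6 + 8))*76)*(-7/2) = ((8*14)*76)*(-7/2) = (112*76)*(-7/2) = 8512*(-7/2) = -29792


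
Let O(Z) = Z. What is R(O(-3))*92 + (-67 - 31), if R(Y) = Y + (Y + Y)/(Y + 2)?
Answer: 178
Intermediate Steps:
R(Y) = Y + 2*Y/(2 + Y) (R(Y) = Y + (2*Y)/(2 + Y) = Y + 2*Y/(2 + Y))
R(O(-3))*92 + (-67 - 31) = -3*(4 - 3)/(2 - 3)*92 + (-67 - 31) = -3*1/(-1)*92 - 98 = -3*(-1)*1*92 - 98 = 3*92 - 98 = 276 - 98 = 178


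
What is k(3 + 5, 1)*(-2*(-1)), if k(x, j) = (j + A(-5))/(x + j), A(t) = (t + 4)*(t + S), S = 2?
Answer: 8/9 ≈ 0.88889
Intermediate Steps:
A(t) = (2 + t)*(4 + t) (A(t) = (t + 4)*(t + 2) = (4 + t)*(2 + t) = (2 + t)*(4 + t))
k(x, j) = (3 + j)/(j + x) (k(x, j) = (j + (8 + (-5)² + 6*(-5)))/(x + j) = (j + (8 + 25 - 30))/(j + x) = (j + 3)/(j + x) = (3 + j)/(j + x))
k(3 + 5, 1)*(-2*(-1)) = ((3 + 1)/(1 + (3 + 5)))*(-2*(-1)) = (4/(1 + 8))*2 = (4/9)*2 = 8/9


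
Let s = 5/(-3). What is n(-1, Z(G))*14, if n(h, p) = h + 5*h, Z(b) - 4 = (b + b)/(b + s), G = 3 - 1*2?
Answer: -84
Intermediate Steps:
G = 1 (G = 3 - 2 = 1)
s = -5/3 (s = 5*(-1/3) = -5/3 ≈ -1.6667)
Z(b) = 4 + 2*b/(-5/3 + b) (Z(b) = 4 + (b + b)/(b - 5/3) = 4 + (2*b)/(-5/3 + b) = 4 + 2*b/(-5/3 + b))
n(h, p) = 6*h
n(-1, Z(G))*14 = (6*(-1))*14 = -6*14 = -84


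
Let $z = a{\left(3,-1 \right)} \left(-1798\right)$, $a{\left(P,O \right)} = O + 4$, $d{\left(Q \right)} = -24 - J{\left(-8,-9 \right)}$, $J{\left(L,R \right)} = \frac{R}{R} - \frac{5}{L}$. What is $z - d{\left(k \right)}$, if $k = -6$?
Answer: $- \frac{42947}{8} \approx -5368.4$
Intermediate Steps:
$J{\left(L,R \right)} = 1 - \frac{5}{L}$
$d{\left(Q \right)} = - \frac{205}{8}$ ($d{\left(Q \right)} = -24 - \frac{-5 - 8}{-8} = -24 - \left(- \frac{1}{8}\right) \left(-13\right) = -24 - \frac{13}{8} = - \frac{205}{8}$)
$a{\left(P,O \right)} = 4 + O$
$z = -5394$ ($z = \left(4 - 1\right) \left(-1798\right) = 3 \left(-1798\right) = -5394$)
$z - d{\left(k \right)} = -5394 - - \frac{205}{8} = -5394 + \frac{205}{8} = - \frac{42947}{8}$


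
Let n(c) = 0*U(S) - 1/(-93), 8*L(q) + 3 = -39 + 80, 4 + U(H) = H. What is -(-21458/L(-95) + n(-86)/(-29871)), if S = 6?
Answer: 238441553515/52782057 ≈ 4517.5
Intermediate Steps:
U(H) = -4 + H
L(q) = 19/4 (L(q) = -3/8 + (-39 + 80)/8 = -3/8 + (⅛)*41 = -3/8 + 41/8 = 19/4)
n(c) = 1/93 (n(c) = 0*(-4 + 6) - 1/(-93) = 0*2 - 1*(-1/93) = 0 + 1/93 = 1/93)
-(-21458/L(-95) + n(-86)/(-29871)) = -(-21458/19/4 + (1/93)/(-29871)) = -(-21458*4/19 + (1/93)*(-1/29871)) = -(-85832/19 - 1/2778003) = -1*(-238441553515/52782057) = 238441553515/52782057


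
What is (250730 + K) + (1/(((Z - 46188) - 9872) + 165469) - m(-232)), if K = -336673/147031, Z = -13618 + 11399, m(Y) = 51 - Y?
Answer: 3947071967709991/15760252890 ≈ 2.5044e+5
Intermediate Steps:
Z = -2219
K = -336673/147031 (K = -336673*1/147031 = -336673/147031 ≈ -2.2898)
(250730 + K) + (1/(((Z - 46188) - 9872) + 165469) - m(-232)) = (250730 - 336673/147031) + (1/(((-2219 - 46188) - 9872) + 165469) - (51 - 1*(-232))) = 36864745957/147031 + (1/((-48407 - 9872) + 165469) - (51 + 232)) = 36864745957/147031 + (1/(-58279 + 165469) - 1*283) = 36864745957/147031 + (1/107190 - 283) = 36864745957/147031 - 30334769/107190 = 3947071967709991/15760252890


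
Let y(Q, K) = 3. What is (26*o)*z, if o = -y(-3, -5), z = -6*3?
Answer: 1404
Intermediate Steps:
z = -18
o = -3 (o = -1*3 = -3)
(26*o)*z = (26*(-3))*(-18) = -78*(-18) = 1404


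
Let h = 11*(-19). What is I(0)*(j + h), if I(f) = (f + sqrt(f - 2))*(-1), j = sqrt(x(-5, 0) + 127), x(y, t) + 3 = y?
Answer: I*sqrt(2)*(209 - sqrt(119)) ≈ 280.14*I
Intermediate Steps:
h = -209
x(y, t) = -3 + y
j = sqrt(119) (j = sqrt((-3 - 5) + 127) = sqrt(-8 + 127) = sqrt(119) ≈ 10.909)
I(f) = -f - sqrt(-2 + f) (I(f) = (f + sqrt(-2 + f))*(-1) = -f - sqrt(-2 + f))
I(0)*(j + h) = (-1*0 - sqrt(-2 + 0))*(sqrt(119) - 209) = (0 - sqrt(-2))*(-209 + sqrt(119)) = (0 - I*sqrt(2))*(-209 + sqrt(119)) = (-I*sqrt(2))*(-209 + sqrt(119)) = -I*sqrt(2)*(-209 + sqrt(119))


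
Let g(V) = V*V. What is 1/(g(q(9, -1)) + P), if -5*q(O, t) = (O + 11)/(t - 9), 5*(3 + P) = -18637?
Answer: -25/93256 ≈ -0.00026808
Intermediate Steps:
P = -18652/5 (P = -3 + (⅕)*(-18637) = -3 - 18637/5 = -18652/5 ≈ -3730.4)
q(O, t) = -(11 + O)/(5*(-9 + t)) (q(O, t) = -(O + 11)/(5*(t - 9)) = -(11 + O)/(5*(-9 + t)))
g(V) = V²
1/(g(q(9, -1)) + P) = 1/(((-11 - 1*9)/(5*(-9 - 1)))² - 18652/5) = 1/(((⅕)*(-11 - 9)/(-10))² - 18652/5) = 1/(((⅕)*(-⅒)*(-20))² - 18652/5) = 1/((⅖)² - 18652/5) = 1/(4/25 - 18652/5) = 1/(-93256/25) = -25/93256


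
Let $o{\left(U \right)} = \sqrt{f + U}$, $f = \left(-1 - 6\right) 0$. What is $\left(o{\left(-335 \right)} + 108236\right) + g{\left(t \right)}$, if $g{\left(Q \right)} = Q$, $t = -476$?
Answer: $107760 + i \sqrt{335} \approx 1.0776 \cdot 10^{5} + 18.303 i$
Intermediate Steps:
$f = 0$ ($f = \left(-7\right) 0 = 0$)
$o{\left(U \right)} = \sqrt{U}$ ($o{\left(U \right)} = \sqrt{0 + U} = \sqrt{U}$)
$\left(o{\left(-335 \right)} + 108236\right) + g{\left(t \right)} = \left(\sqrt{-335} + 108236\right) - 476 = \left(i \sqrt{335} + 108236\right) - 476 = \left(108236 + i \sqrt{335}\right) - 476 = 107760 + i \sqrt{335}$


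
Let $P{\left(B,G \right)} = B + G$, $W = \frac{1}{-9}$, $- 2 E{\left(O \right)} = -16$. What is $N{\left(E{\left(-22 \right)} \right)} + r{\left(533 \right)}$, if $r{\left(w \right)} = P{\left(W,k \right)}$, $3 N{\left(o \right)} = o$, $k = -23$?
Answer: $- \frac{184}{9} \approx -20.444$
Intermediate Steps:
$E{\left(O \right)} = 8$ ($E{\left(O \right)} = \left(- \frac{1}{2}\right) \left(-16\right) = 8$)
$W = - \frac{1}{9} \approx -0.11111$
$N{\left(o \right)} = \frac{o}{3}$
$r{\left(w \right)} = - \frac{208}{9}$ ($r{\left(w \right)} = - \frac{1}{9} - 23 = - \frac{208}{9}$)
$N{\left(E{\left(-22 \right)} \right)} + r{\left(533 \right)} = \frac{1}{3} \cdot 8 - \frac{208}{9} = \frac{8}{3} - \frac{208}{9} = - \frac{184}{9}$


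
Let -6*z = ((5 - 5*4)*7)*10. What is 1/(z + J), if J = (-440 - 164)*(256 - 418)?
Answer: 1/98023 ≈ 1.0202e-5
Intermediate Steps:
z = 175 (z = -(5 - 5*4)*7*10/6 = -(5 - 20)*7*10/6 = -(-15*7)*10/6 = -(-35)*10/2 = -1/6*(-1050) = 175)
J = 97848 (J = -604*(-162) = 97848)
1/(z + J) = 1/(175 + 97848) = 1/98023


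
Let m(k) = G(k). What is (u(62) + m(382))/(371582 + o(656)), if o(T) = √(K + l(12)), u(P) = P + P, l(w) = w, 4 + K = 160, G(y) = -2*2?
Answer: 11147460/34518295639 - 60*√42/34518295639 ≈ 0.00032293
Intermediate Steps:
G(y) = -4
K = 156 (K = -4 + 160 = 156)
u(P) = 2*P
m(k) = -4
o(T) = 2*√42 (o(T) = √(156 + 12) = √168 = 2*√42)
(u(62) + m(382))/(371582 + o(656)) = (2*62 - 4)/(371582 + 2*√42) = (124 - 4)/(371582 + 2*√42) = 120/(371582 + 2*√42)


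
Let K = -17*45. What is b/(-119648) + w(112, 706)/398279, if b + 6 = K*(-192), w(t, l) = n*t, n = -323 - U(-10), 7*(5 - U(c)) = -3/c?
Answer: -157229111159/119133214480 ≈ -1.3198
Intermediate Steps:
K = -765
U(c) = 5 + 3/(7*c) (U(c) = 5 - (-3)/(7*c) = 5 + 3/(7*c))
n = -22957/70 (n = -323 - (5 + (3/7)/(-10)) = -323 - (5 + (3/7)*(-⅒)) = -323 - (5 - 3/70) = -323 - 1*347/70 = -323 - 347/70 = -22957/70 ≈ -327.96)
w(t, l) = -22957*t/70
b = 146874 (b = -6 - 765*(-192) = -6 + 146880 = 146874)
b/(-119648) + w(112, 706)/398279 = 146874/(-119648) - 22957/70*112/398279 = 146874*(-1/119648) - 183656/5*1/398279 = -73437/59824 - 183656/1991395 = -157229111159/119133214480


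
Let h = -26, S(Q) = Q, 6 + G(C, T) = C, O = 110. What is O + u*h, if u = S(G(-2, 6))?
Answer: 318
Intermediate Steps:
G(C, T) = -6 + C
u = -8 (u = -6 - 2 = -8)
O + u*h = 110 - 8*(-26) = 110 + 208 = 318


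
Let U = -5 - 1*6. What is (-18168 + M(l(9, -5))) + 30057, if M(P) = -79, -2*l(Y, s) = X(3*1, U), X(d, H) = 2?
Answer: 11810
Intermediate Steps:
U = -11 (U = -5 - 6 = -11)
l(Y, s) = -1 (l(Y, s) = -½*2 = -1)
(-18168 + M(l(9, -5))) + 30057 = (-18168 - 79) + 30057 = -18247 + 30057 = 11810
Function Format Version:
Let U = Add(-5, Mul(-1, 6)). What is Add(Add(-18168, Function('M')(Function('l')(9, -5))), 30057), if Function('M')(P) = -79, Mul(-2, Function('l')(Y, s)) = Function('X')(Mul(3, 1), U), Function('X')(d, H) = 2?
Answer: 11810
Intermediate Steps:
U = -11 (U = Add(-5, -6) = -11)
Function('l')(Y, s) = -1 (Function('l')(Y, s) = Mul(Rational(-1, 2), 2) = -1)
Add(Add(-18168, Function('M')(Function('l')(9, -5))), 30057) = Add(Add(-18168, -79), 30057) = Add(-18247, 30057) = 11810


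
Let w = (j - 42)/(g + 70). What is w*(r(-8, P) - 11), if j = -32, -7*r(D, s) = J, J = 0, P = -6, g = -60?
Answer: 407/5 ≈ 81.400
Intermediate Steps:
r(D, s) = 0 (r(D, s) = -⅐*0 = 0)
w = -37/5 (w = (-32 - 42)/(-60 + 70) = -74/10 = -74*⅒ = -37/5 ≈ -7.4000)
w*(r(-8, P) - 11) = -37*(0 - 11)/5 = -37/5*(-11) = 407/5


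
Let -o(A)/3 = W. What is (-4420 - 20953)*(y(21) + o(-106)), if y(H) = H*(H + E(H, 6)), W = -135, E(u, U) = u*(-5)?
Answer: 34481907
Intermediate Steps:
E(u, U) = -5*u
o(A) = 405 (o(A) = -3*(-135) = 405)
y(H) = -4*H² (y(H) = H*(H - 5*H) = H*(-4*H) = -4*H²)
(-4420 - 20953)*(y(21) + o(-106)) = (-4420 - 20953)*(-4*21² + 405) = -25373*(-4*441 + 405) = -25373*(-1764 + 405) = -25373*(-1359) = 34481907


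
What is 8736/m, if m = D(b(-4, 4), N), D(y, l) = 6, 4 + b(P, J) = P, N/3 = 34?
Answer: 1456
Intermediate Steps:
N = 102 (N = 3*34 = 102)
b(P, J) = -4 + P
m = 6
8736/m = 8736/6 = 8736*(1/6) = 1456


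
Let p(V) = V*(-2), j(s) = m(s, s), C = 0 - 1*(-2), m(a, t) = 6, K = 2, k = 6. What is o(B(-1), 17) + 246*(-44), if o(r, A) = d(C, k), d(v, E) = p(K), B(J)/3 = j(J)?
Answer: -10828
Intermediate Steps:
C = 2 (C = 0 + 2 = 2)
j(s) = 6
p(V) = -2*V
B(J) = 18 (B(J) = 3*6 = 18)
d(v, E) = -4 (d(v, E) = -2*2 = -4)
o(r, A) = -4
o(B(-1), 17) + 246*(-44) = -4 + 246*(-44) = -4 - 10824 = -10828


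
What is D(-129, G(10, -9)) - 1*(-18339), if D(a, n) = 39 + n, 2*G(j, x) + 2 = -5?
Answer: 36749/2 ≈ 18375.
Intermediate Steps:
G(j, x) = -7/2 (G(j, x) = -1 + (½)*(-5) = -1 - 5/2 = -7/2)
D(-129, G(10, -9)) - 1*(-18339) = (39 - 7/2) - 1*(-18339) = 71/2 + 18339 = 36749/2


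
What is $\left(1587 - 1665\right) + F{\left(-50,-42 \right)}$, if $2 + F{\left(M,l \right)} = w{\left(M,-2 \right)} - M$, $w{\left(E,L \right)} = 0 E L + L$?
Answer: $-32$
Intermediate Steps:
$w{\left(E,L \right)} = L$ ($w{\left(E,L \right)} = 0 L + L = 0 + L = L$)
$F{\left(M,l \right)} = -4 - M$ ($F{\left(M,l \right)} = -2 - \left(2 + M\right) = -4 - M$)
$\left(1587 - 1665\right) + F{\left(-50,-42 \right)} = \left(1587 - 1665\right) - -46 = -78 + \left(-4 + 50\right) = -78 + 46 = -32$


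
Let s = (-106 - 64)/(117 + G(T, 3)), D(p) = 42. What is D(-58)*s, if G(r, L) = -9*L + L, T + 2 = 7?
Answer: -2380/31 ≈ -76.774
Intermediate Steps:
T = 5 (T = -2 + 7 = 5)
G(r, L) = -8*L
s = -170/93 (s = (-106 - 64)/(117 - 8*3) = -170/(117 - 24) = -170/93 ≈ -1.8280)
D(-58)*s = 42*(-170/93) = -2380/31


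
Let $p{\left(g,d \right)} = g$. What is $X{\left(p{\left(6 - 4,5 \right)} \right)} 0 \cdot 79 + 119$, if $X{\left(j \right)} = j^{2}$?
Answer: $119$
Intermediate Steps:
$X{\left(p{\left(6 - 4,5 \right)} \right)} 0 \cdot 79 + 119 = \left(6 - 4\right)^{2} \cdot 0 \cdot 79 + 119 = \left(6 - 4\right)^{2} \cdot 0 + 119 = 2^{2} \cdot 0 + 119 = 4 \cdot 0 + 119 = 0 + 119 = 119$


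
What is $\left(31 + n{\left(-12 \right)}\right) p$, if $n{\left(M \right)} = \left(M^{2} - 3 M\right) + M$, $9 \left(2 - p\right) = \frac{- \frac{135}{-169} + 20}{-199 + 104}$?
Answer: $\frac{612721}{1521} \approx 402.84$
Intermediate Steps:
$p = \frac{3079}{1521}$ ($p = 2 - \frac{\left(- \frac{135}{-169} + 20\right) \frac{1}{-199 + 104}}{9} = 2 - \frac{\left(\left(-135\right) \left(- \frac{1}{169}\right) + 20\right) \frac{1}{-95}}{9} = 2 - \frac{\left(\frac{135}{169} + 20\right) \left(- \frac{1}{95}\right)}{9} = 2 - \frac{\frac{3515}{169} \left(- \frac{1}{95}\right)}{9} = 2 - - \frac{37}{1521} = 2 + \frac{37}{1521} = \frac{3079}{1521} \approx 2.0243$)
$n{\left(M \right)} = M^{2} - 2 M$
$\left(31 + n{\left(-12 \right)}\right) p = \left(31 - 12 \left(-2 - 12\right)\right) \frac{3079}{1521} = \left(31 - -168\right) \frac{3079}{1521} = \left(31 + 168\right) \frac{3079}{1521} = 199 \cdot \frac{3079}{1521} = \frac{612721}{1521}$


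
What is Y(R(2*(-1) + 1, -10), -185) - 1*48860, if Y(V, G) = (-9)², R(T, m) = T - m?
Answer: -48779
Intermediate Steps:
Y(V, G) = 81
Y(R(2*(-1) + 1, -10), -185) - 1*48860 = 81 - 1*48860 = 81 - 48860 = -48779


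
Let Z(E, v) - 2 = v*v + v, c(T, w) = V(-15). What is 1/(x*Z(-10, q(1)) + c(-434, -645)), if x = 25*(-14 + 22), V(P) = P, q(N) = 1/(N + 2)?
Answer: 9/4265 ≈ 0.0021102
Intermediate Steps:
q(N) = 1/(2 + N)
c(T, w) = -15
x = 200 (x = 25*8 = 200)
Z(E, v) = 2 + v + v² (Z(E, v) = 2 + (v*v + v) = 2 + (v² + v) = 2 + (v + v²) = 2 + v + v²)
1/(x*Z(-10, q(1)) + c(-434, -645)) = 1/(200*(2 + 1/(2 + 1) + (1/(2 + 1))²) - 15) = 1/(200*(2 + 1/3 + (1/3)²) - 15) = 1/(200*(2 + ⅓ + (⅓)²) - 15) = 1/(200*(2 + ⅓ + ⅑) - 15) = 1/(200*(22/9) - 15) = 1/(4400/9 - 15) = 1/(4265/9) = 9/4265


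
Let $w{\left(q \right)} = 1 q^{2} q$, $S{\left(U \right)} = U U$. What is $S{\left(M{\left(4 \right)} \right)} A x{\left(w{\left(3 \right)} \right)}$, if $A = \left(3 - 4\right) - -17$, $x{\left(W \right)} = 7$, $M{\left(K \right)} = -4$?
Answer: $1792$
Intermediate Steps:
$S{\left(U \right)} = U^{2}$
$w{\left(q \right)} = q^{3}$ ($w{\left(q \right)} = q^{2} q = q^{3}$)
$A = 16$ ($A = \left(3 - 4\right) + 17 = -1 + 17 = 16$)
$S{\left(M{\left(4 \right)} \right)} A x{\left(w{\left(3 \right)} \right)} = \left(-4\right)^{2} \cdot 16 \cdot 7 = 16 \cdot 16 \cdot 7 = 256 \cdot 7 = 1792$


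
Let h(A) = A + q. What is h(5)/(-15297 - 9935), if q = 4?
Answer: -9/25232 ≈ -0.00035669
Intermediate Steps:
h(A) = 4 + A (h(A) = A + 4 = 4 + A)
h(5)/(-15297 - 9935) = (4 + 5)/(-15297 - 9935) = 9/(-25232) = -1/25232*9 = -9/25232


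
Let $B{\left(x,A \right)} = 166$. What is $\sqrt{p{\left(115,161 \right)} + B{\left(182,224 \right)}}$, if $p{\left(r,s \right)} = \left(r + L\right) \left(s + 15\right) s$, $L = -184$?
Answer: $i \sqrt{1955018} \approx 1398.2 i$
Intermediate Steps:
$p{\left(r,s \right)} = s \left(-184 + r\right) \left(15 + s\right)$ ($p{\left(r,s \right)} = \left(r - 184\right) \left(s + 15\right) s = \left(-184 + r\right) \left(15 + s\right) s = s \left(-184 + r\right) \left(15 + s\right)$)
$\sqrt{p{\left(115,161 \right)} + B{\left(182,224 \right)}} = \sqrt{161 \left(-2760 - 29624 + 15 \cdot 115 + 115 \cdot 161\right) + 166} = \sqrt{161 \left(-2760 - 29624 + 1725 + 18515\right) + 166} = \sqrt{161 \left(-12144\right) + 166} = \sqrt{-1955184 + 166} = \sqrt{-1955018} = i \sqrt{1955018}$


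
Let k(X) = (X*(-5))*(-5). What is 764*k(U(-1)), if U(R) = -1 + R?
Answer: -38200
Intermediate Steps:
k(X) = 25*X (k(X) = -5*X*(-5) = 25*X)
764*k(U(-1)) = 764*(25*(-1 - 1)) = 764*(25*(-2)) = 764*(-50) = -38200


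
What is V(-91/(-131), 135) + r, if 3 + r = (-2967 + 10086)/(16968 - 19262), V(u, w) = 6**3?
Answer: 481503/2294 ≈ 209.90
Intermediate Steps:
V(u, w) = 216
r = -14001/2294 (r = -3 + (-2967 + 10086)/(16968 - 19262) = -3 + 7119/(-2294) = -3 + 7119*(-1/2294) = -3 - 7119/2294 = -14001/2294 ≈ -6.1033)
V(-91/(-131), 135) + r = 216 - 14001/2294 = 481503/2294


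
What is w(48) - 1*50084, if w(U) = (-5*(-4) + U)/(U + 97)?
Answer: -7262112/145 ≈ -50084.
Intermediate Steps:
w(U) = (20 + U)/(97 + U)
w(48) - 1*50084 = (20 + 48)/(97 + 48) - 1*50084 = 68/145 - 50084 = -7262112/145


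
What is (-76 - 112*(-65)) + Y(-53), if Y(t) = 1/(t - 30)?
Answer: 597931/83 ≈ 7204.0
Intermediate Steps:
Y(t) = 1/(-30 + t)
(-76 - 112*(-65)) + Y(-53) = (-76 - 112*(-65)) + 1/(-30 - 53) = (-76 + 7280) + 1/(-83) = 7204 - 1/83 = 597931/83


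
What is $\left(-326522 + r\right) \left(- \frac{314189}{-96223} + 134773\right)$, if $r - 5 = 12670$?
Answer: $- \frac{4070148850137096}{96223} \approx -4.2299 \cdot 10^{10}$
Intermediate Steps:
$r = 12675$ ($r = 5 + 12670 = 12675$)
$\left(-326522 + r\right) \left(- \frac{314189}{-96223} + 134773\right) = \left(-326522 + 12675\right) \left(- \frac{314189}{-96223} + 134773\right) = - 313847 \left(\left(-314189\right) \left(- \frac{1}{96223}\right) + 134773\right) = - 313847 \left(\frac{314189}{96223} + 134773\right) = \left(-313847\right) \frac{12968576568}{96223} = - \frac{4070148850137096}{96223}$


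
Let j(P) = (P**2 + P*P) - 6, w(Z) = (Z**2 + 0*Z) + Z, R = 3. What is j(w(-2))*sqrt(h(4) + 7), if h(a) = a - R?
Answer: 4*sqrt(2) ≈ 5.6569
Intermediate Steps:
w(Z) = Z + Z**2 (w(Z) = (Z**2 + 0) + Z = Z**2 + Z = Z + Z**2)
j(P) = -6 + 2*P**2 (j(P) = (P**2 + P**2) - 6 = 2*P**2 - 6 = -6 + 2*P**2)
h(a) = -3 + a (h(a) = a - 1*3 = a - 3 = -3 + a)
j(w(-2))*sqrt(h(4) + 7) = (-6 + 2*(-2*(1 - 2))**2)*sqrt((-3 + 4) + 7) = (-6 + 2*(-2*(-1))**2)*sqrt(1 + 7) = (-6 + 2*2**2)*sqrt(8) = (-6 + 2*4)*(2*sqrt(2)) = (-6 + 8)*(2*sqrt(2)) = 2*(2*sqrt(2)) = 4*sqrt(2)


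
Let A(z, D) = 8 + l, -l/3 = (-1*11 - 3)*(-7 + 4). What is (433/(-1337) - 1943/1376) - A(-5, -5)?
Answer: 213892417/1839712 ≈ 116.26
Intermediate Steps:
l = -126 (l = -3*(-1*11 - 3)*(-7 + 4) = -3*(-11 - 3)*(-3) = -(-42)*(-3) = -3*42 = -126)
A(z, D) = -118 (A(z, D) = 8 - 126 = -118)
(433/(-1337) - 1943/1376) - A(-5, -5) = (433/(-1337) - 1943/1376) - 1*(-118) = (433*(-1/1337) - 1943*1/1376) + 118 = (-433/1337 - 1943/1376) + 118 = -3193599/1839712 + 118 = 213892417/1839712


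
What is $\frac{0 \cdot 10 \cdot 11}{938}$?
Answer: $0$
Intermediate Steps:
$\frac{0 \cdot 10 \cdot 11}{938} = 0 \cdot 11 \cdot \frac{1}{938} = 0 \cdot \frac{1}{938} = 0$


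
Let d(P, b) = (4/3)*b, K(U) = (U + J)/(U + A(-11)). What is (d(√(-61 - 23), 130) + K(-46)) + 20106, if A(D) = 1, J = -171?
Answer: 912787/45 ≈ 20284.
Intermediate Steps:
K(U) = (-171 + U)/(1 + U) (K(U) = (U - 171)/(U + 1) = (-171 + U)/(1 + U))
d(P, b) = 4*b/3 (d(P, b) = (4*(⅓))*b = 4*b/3)
(d(√(-61 - 23), 130) + K(-46)) + 20106 = ((4/3)*130 + (-171 - 46)/(1 - 46)) + 20106 = (520/3 - 217/(-45)) + 20106 = (520/3 - 1/45*(-217)) + 20106 = (520/3 + 217/45) + 20106 = 8017/45 + 20106 = 912787/45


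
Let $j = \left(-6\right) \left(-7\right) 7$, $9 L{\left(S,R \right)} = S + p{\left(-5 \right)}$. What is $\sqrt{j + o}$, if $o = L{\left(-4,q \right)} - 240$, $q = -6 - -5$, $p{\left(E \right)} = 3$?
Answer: $\frac{\sqrt{485}}{3} \approx 7.3409$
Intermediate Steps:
$q = -1$ ($q = -6 + 5 = -1$)
$L{\left(S,R \right)} = \frac{1}{3} + \frac{S}{9}$ ($L{\left(S,R \right)} = \frac{S + 3}{9} = \frac{3 + S}{9} = \frac{1}{3} + \frac{S}{9}$)
$j = 294$ ($j = 42 \cdot 7 = 294$)
$o = - \frac{2161}{9}$ ($o = \left(\frac{1}{3} + \frac{1}{9} \left(-4\right)\right) - 240 = \left(\frac{1}{3} - \frac{4}{9}\right) - 240 = - \frac{1}{9} - 240 = - \frac{2161}{9} \approx -240.11$)
$\sqrt{j + o} = \sqrt{294 - \frac{2161}{9}} = \sqrt{\frac{485}{9}} = \frac{\sqrt{485}}{3}$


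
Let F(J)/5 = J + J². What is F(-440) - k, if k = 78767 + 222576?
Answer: 664457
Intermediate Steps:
k = 301343
F(J) = 5*J + 5*J² (F(J) = 5*(J + J²) = 5*J + 5*J²)
F(-440) - k = 5*(-440)*(1 - 440) - 1*301343 = 5*(-440)*(-439) - 301343 = 965800 - 301343 = 664457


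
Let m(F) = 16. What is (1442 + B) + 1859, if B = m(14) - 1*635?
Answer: 2682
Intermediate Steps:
B = -619 (B = 16 - 1*635 = 16 - 635 = -619)
(1442 + B) + 1859 = (1442 - 619) + 1859 = 823 + 1859 = 2682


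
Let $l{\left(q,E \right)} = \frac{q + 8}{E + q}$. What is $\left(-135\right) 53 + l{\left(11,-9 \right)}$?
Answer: $- \frac{14291}{2} \approx -7145.5$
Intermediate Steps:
$l{\left(q,E \right)} = \frac{8 + q}{E + q}$
$\left(-135\right) 53 + l{\left(11,-9 \right)} = \left(-135\right) 53 + \frac{8 + 11}{-9 + 11} = -7155 + \frac{1}{2} \cdot 19 = -7155 + \frac{19}{2} = - \frac{14291}{2}$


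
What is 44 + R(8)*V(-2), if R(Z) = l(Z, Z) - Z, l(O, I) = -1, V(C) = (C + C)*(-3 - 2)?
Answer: -136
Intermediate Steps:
V(C) = -10*C (V(C) = (2*C)*(-5) = -10*C)
R(Z) = -1 - Z
44 + R(8)*V(-2) = 44 + (-1 - 1*8)*(-10*(-2)) = 44 + (-1 - 8)*20 = 44 - 9*20 = 44 - 180 = -136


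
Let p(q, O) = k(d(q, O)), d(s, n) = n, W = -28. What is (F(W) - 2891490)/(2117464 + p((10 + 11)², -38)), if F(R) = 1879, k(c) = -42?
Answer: -2889611/2117422 ≈ -1.3647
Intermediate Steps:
p(q, O) = -42
(F(W) - 2891490)/(2117464 + p((10 + 11)², -38)) = (1879 - 2891490)/(2117464 - 42) = -2889611/2117422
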